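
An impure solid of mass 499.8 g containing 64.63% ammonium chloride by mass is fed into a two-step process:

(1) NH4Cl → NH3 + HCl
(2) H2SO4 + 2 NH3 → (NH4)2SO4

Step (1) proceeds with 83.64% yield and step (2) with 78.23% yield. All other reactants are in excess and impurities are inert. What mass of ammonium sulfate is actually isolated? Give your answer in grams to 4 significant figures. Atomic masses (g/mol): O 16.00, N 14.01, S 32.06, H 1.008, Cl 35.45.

261.1 g

Pure NH4Cl = 499.8 × 0.6463 = 323.02 g.
M(NH4Cl) = 14.01 + 4(1.008) + 35.45 = 53.492 g/mol.
M((NH4)2SO4) = 2(14.01) + 8(1.008) + 32.06 + 4(16.00) = 132.144 g/mol.
n(NH4Cl) = 323.02 / 53.492 = 6.0387 mol.
Step 1 (NH4Cl:NH3 = 1:1): theoretical n(NH3) = 6.0387 mol; at 83.64% yield, n(NH3) = 5.0507 mol.
Step 2 (NH3:(NH4)2SO4 = 2:1): theoretical n((NH4)2SO4) = 2.5254 mol, so theoretical mass = 2.5254 × 132.144 = 333.71 g.
At 78.23% yield, actual mass of (NH4)2SO4 = 333.71 × 0.7823 = 261.06 g.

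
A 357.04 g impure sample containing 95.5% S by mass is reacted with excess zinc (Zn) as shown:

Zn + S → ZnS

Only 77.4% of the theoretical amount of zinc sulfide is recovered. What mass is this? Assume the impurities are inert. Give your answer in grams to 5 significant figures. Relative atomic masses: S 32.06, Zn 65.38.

802.11 g

Pure S available = 357.04 g × 0.955 = 340.973 g.
M(S) = 32.06 g/mol.
M(ZnS) = 65.38 + 32.06 = 97.44 g/mol.
n(S) = 340.973 g / 32.06 g/mol = 10.6355 mol.
From the equation the S:ZnS mole ratio is 1:1, so n(ZnS) = 10.6355 × 1/1 = 10.6355 mol.
Mass of ZnS = 10.6355 mol × 97.44 g/mol = 1036.32 g.
Actual mass collected = 1036.32 g × 0.774 = 802.112 g.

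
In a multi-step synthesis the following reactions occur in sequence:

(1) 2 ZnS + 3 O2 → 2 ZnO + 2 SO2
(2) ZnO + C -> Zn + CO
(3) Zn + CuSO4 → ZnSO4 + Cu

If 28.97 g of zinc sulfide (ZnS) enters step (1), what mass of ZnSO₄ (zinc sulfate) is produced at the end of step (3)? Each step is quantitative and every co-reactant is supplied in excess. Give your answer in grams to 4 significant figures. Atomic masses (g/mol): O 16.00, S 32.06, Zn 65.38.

M(ZnS) = 65.38 + 32.06 = 97.44 g/mol.
M(ZnSO4) = 65.38 + 32.06 + 4(16.00) = 161.44 g/mol.
n(ZnS) = 28.97 / 97.44 = 0.29731 mol.
Reaction (1): ZnS→ZnO ratio 2:2 ⇒ n(ZnO) = 0.29731 mol.
Reaction (2): ZnO→Zn ratio 1:1 ⇒ n(Zn) = 0.29731 mol.
Reaction (3): Zn→ZnSO4 ratio 1:1 ⇒ n(ZnSO4) = 0.29731 mol.
Mass of ZnSO4 = 0.29731 × 161.44 = 47.998 g.

48.00 g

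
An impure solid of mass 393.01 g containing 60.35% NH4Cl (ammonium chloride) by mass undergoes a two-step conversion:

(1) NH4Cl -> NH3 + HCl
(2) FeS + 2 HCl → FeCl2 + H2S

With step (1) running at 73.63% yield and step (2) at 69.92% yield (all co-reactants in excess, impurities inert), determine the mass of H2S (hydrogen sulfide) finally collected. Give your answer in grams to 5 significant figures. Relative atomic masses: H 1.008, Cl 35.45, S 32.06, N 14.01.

Pure NH4Cl = 393.01 × 0.6035 = 237.182 g.
M(NH4Cl) = 14.01 + 4(1.008) + 35.45 = 53.492 g/mol.
M(H2S) = 2(1.008) + 32.06 = 34.076 g/mol.
n(NH4Cl) = 237.182 / 53.492 = 4.43396 mol.
Step 1 (NH4Cl:HCl = 1:1): theoretical n(HCl) = 4.43396 mol; at 73.63% yield, n(HCl) = 3.26473 mol.
Step 2 (HCl:H2S = 2:1): theoretical n(H2S) = 1.63236 mol, so theoretical mass = 1.63236 × 34.076 = 55.6244 g.
At 69.92% yield, actual mass of H2S = 55.6244 × 0.6992 = 38.8926 g.

38.893 g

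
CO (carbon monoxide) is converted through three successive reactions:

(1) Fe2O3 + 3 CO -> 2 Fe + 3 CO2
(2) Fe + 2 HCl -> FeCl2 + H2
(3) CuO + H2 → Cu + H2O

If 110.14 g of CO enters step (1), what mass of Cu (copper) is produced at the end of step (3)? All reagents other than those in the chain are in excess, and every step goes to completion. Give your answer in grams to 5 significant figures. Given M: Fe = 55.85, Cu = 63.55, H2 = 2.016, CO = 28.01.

166.59 g

n(CO) = 110.14 / 28.01 = 3.93217 mol.
Reaction (1): CO→Fe ratio 3:2 ⇒ n(Fe) = 2.62144 mol.
Reaction (2): Fe→H2 ratio 1:1 ⇒ n(H2) = 2.62144 mol.
Reaction (3): H2→Cu ratio 1:1 ⇒ n(Cu) = 2.62144 mol.
Mass of Cu = 2.62144 × 63.55 = 166.593 g.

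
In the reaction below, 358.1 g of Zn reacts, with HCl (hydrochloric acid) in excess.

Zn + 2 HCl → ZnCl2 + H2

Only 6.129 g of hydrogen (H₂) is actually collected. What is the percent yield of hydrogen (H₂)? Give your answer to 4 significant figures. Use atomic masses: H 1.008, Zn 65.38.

M(Zn) = 65.38 g/mol.
M(H2) = 2(1.008) = 2.016 g/mol.
n(Zn) = 358.10 g / 65.38 g/mol = 5.4772 mol.
From the equation the Zn:H2 mole ratio is 1:1, so n(H2) = 5.4772 × 1/1 = 5.4772 mol.
Mass of H2 = 5.4772 mol × 2.016 g/mol = 11.042 g.
This is the theoretical yield. Percent yield = 6.129 g / 11.042 g × 100% = 55.506%.

55.51 %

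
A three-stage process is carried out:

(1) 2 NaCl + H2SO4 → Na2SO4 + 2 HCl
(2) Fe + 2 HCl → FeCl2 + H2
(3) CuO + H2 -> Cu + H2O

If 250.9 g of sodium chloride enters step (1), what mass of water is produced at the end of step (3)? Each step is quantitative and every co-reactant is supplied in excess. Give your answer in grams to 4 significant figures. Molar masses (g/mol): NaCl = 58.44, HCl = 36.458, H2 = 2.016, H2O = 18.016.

n(NaCl) = 250.9 / 58.44 = 4.2933 mol.
Reaction (1): NaCl→HCl ratio 2:2 ⇒ n(HCl) = 4.2933 mol.
Reaction (2): HCl→H2 ratio 2:1 ⇒ n(H2) = 2.1466 mol.
Reaction (3): H2→H2O ratio 1:1 ⇒ n(H2O) = 2.1466 mol.
Mass of H2O = 2.1466 × 18.016 = 38.674 g.

38.67 g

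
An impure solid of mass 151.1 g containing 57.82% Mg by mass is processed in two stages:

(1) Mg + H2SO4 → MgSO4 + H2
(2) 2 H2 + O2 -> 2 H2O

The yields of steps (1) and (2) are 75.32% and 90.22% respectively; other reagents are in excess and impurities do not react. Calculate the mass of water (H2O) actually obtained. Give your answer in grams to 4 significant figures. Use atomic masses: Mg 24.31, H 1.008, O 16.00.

Pure Mg = 151.1 × 0.5782 = 87.366 g.
M(Mg) = 24.31 g/mol.
M(H2O) = 2(1.008) + 16.00 = 18.016 g/mol.
n(Mg) = 87.366 / 24.31 = 3.5938 mol.
Step 1 (Mg:H2 = 1:1): theoretical n(H2) = 3.5938 mol; at 75.32% yield, n(H2) = 2.7069 mol.
Step 2 (H2:H2O = 2:2): theoretical n(H2O) = 2.7069 mol, so theoretical mass = 2.7069 × 18.016 = 48.767 g.
At 90.22% yield, actual mass of H2O = 48.767 × 0.9022 = 43.998 g.

44.00 g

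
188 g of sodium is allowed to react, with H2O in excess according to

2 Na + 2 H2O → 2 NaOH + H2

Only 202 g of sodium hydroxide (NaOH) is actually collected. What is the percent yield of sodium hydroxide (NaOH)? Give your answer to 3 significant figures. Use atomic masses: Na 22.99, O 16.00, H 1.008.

61.8 %

M(Na) = 22.99 g/mol.
M(NaOH) = 22.99 + 16.00 + 1.008 = 39.998 g/mol.
n(Na) = 188.0 g / 22.99 g/mol = 8.177 mol.
From the equation the Na:NaOH mole ratio is 2:2, so n(NaOH) = 8.177 × 2/2 = 8.177 mol.
Mass of NaOH = 8.177 mol × 39.998 g/mol = 327.1 g.
This is the theoretical yield. Percent yield = 202 g / 327.1 g × 100% = 61.76%.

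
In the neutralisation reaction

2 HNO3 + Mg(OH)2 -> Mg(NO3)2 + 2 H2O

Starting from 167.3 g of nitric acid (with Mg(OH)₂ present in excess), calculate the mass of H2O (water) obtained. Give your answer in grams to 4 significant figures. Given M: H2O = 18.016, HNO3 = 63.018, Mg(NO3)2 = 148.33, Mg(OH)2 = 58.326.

47.83 g

n(HNO3) = 167.30 g / 63.018 g/mol = 2.6548 mol.
From the equation the HNO3:H2O mole ratio is 2:2, so n(H2O) = 2.6548 × 2/2 = 2.6548 mol.
Mass of H2O = 2.6548 mol × 18.016 g/mol = 47.829 g.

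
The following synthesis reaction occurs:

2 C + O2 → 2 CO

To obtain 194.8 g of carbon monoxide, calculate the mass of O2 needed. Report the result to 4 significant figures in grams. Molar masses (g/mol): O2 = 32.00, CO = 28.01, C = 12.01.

111.3 g

n(CO) = 194.80 g / 28.01 g/mol = 6.9547 mol.
From the equation the CO:O2 mole ratio is 2:1, so n(O2) = 6.9547 × 1/2 = 3.4773 mol.
Mass of O2 = 3.4773 mol × 32.00 g/mol = 111.27 g.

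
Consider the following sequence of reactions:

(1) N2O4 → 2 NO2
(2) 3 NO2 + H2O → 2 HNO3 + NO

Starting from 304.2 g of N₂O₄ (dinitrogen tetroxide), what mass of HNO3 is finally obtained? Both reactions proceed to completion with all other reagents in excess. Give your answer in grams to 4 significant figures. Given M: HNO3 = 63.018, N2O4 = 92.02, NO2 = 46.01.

277.8 g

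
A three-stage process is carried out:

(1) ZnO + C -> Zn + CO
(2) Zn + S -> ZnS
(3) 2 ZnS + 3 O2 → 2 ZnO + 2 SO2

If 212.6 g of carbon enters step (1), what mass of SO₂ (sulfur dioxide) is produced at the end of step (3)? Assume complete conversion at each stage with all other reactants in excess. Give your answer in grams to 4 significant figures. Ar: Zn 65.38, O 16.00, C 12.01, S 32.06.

M(C) = 12.01 g/mol.
M(SO2) = 32.06 + 2(16.00) = 64.06 g/mol.
n(C) = 212.6 / 12.01 = 17.702 mol.
Reaction (1): C→Zn ratio 1:1 ⇒ n(Zn) = 17.702 mol.
Reaction (2): Zn→ZnS ratio 1:1 ⇒ n(ZnS) = 17.702 mol.
Reaction (3): ZnS→SO2 ratio 2:2 ⇒ n(SO2) = 17.702 mol.
Mass of SO2 = 17.702 × 64.06 = 1134.0 g.

1134 g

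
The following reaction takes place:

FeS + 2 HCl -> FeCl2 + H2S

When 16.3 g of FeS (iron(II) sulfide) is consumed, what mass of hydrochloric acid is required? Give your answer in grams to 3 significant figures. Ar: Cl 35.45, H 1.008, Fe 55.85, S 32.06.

M(FeS) = 55.85 + 32.06 = 87.91 g/mol.
M(HCl) = 1.008 + 35.45 = 36.458 g/mol.
n(FeS) = 16.30 g / 87.91 g/mol = 0.1854 mol.
From the equation the FeS:HCl mole ratio is 1:2, so n(HCl) = 0.1854 × 2/1 = 0.3708 mol.
Mass of HCl = 0.3708 mol × 36.458 g/mol = 13.52 g.

13.5 g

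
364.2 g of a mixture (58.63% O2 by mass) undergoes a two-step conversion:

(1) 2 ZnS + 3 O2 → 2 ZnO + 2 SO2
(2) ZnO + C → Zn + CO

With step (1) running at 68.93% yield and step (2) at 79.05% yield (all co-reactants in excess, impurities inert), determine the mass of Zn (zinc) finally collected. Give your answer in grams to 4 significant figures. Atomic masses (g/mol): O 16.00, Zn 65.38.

Pure O2 = 364.2 × 0.5863 = 213.53 g.
M(O2) = 2(16.00) = 32.00 g/mol.
M(Zn) = 65.38 g/mol.
n(O2) = 213.53 / 32.00 = 6.6728 mol.
Step 1 (O2:ZnO = 3:2): theoretical n(ZnO) = 4.4486 mol; at 68.93% yield, n(ZnO) = 3.0664 mol.
Step 2 (ZnO:Zn = 1:1): theoretical n(Zn) = 3.0664 mol, so theoretical mass = 3.0664 × 65.38 = 200.48 g.
At 79.05% yield, actual mass of Zn = 200.48 × 0.7905 = 158.48 g.

158.5 g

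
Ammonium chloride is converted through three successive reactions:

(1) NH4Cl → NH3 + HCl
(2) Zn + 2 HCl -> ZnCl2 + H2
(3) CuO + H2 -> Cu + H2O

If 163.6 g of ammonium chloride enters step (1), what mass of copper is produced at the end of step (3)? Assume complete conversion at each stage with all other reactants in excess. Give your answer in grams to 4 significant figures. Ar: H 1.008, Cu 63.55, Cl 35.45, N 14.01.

97.18 g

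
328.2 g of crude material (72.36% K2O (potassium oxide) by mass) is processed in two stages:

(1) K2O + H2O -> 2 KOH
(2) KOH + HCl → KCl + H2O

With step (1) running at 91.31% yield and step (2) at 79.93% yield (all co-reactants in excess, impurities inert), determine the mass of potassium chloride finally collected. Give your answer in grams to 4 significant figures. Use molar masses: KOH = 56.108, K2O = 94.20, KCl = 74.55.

274.3 g

Pure K2O = 328.2 × 0.7236 = 237.49 g.
n(K2O) = 237.49 / 94.20 = 2.5211 mol.
Step 1 (K2O:KOH = 1:2): theoretical n(KOH) = 5.0422 mol; at 91.31% yield, n(KOH) = 4.6040 mol.
Step 2 (KOH:KCl = 1:1): theoretical n(KCl) = 4.6040 mol, so theoretical mass = 4.6040 × 74.55 = 343.23 g.
At 79.93% yield, actual mass of KCl = 343.23 × 0.7993 = 274.34 g.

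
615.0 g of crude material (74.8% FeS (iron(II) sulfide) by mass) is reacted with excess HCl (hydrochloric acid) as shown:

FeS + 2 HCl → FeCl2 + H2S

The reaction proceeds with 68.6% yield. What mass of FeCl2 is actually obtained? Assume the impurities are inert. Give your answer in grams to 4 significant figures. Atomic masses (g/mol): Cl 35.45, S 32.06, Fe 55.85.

Pure FeS available = 615.0 g × 0.748 = 460.02 g.
M(FeS) = 55.85 + 32.06 = 87.91 g/mol.
M(FeCl2) = 55.85 + 2(35.45) = 126.75 g/mol.
n(FeS) = 460.02 g / 87.91 g/mol = 5.2329 mol.
From the equation the FeS:FeCl2 mole ratio is 1:1, so n(FeCl2) = 5.2329 × 1/1 = 5.2329 mol.
Mass of FeCl2 = 5.2329 mol × 126.75 g/mol = 663.26 g.
Actual mass collected = 663.26 g × 0.686 = 455.00 g.

455.0 g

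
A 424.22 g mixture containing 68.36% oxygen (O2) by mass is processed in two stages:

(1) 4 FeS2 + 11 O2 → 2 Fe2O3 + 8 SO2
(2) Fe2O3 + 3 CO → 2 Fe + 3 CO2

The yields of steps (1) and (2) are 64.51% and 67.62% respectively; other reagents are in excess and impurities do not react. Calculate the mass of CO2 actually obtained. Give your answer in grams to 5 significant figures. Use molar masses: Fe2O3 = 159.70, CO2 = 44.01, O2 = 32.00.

94.898 g

Pure O2 = 424.22 × 0.6836 = 289.997 g.
n(O2) = 289.997 / 32.00 = 9.06240 mol.
Step 1 (O2:Fe2O3 = 11:2): theoretical n(Fe2O3) = 1.64771 mol; at 64.51% yield, n(Fe2O3) = 1.06294 mol.
Step 2 (Fe2O3:CO2 = 1:3): theoretical n(CO2) = 3.18881 mol, so theoretical mass = 3.18881 × 44.01 = 140.340 g.
At 67.62% yield, actual mass of CO2 = 140.340 × 0.6762 = 94.8976 g.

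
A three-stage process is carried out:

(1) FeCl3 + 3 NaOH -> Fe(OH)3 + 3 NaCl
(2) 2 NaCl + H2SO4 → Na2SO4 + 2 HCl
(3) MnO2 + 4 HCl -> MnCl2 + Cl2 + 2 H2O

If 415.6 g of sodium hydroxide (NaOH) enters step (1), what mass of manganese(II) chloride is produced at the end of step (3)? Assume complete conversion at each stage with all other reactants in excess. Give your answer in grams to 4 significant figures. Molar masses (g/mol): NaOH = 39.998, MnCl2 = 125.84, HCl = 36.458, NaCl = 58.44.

n(NaOH) = 415.6 / 39.998 = 10.391 mol.
Reaction (1): NaOH→NaCl ratio 3:3 ⇒ n(NaCl) = 10.391 mol.
Reaction (2): NaCl→HCl ratio 2:2 ⇒ n(HCl) = 10.391 mol.
Reaction (3): HCl→MnCl2 ratio 4:1 ⇒ n(MnCl2) = 2.5976 mol.
Mass of MnCl2 = 2.5976 × 125.84 = 326.89 g.

326.9 g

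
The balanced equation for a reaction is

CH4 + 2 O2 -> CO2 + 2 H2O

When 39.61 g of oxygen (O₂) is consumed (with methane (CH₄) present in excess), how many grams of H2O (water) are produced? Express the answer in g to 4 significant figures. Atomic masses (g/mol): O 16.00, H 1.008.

22.30 g

M(O2) = 2(16.00) = 32.00 g/mol.
M(H2O) = 2(1.008) + 16.00 = 18.016 g/mol.
n(O2) = 39.610 g / 32.00 g/mol = 1.2378 mol.
From the equation the O2:H2O mole ratio is 2:2, so n(H2O) = 1.2378 × 2/2 = 1.2378 mol.
Mass of H2O = 1.2378 mol × 18.016 g/mol = 22.300 g.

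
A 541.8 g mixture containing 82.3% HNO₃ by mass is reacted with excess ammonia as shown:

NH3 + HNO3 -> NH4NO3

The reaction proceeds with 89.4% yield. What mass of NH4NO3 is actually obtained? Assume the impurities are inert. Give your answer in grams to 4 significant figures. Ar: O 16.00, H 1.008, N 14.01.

506.4 g

Pure HNO3 available = 541.8 g × 0.823 = 445.90 g.
M(HNO3) = 1.008 + 14.01 + 3(16.00) = 63.018 g/mol.
M(NH4NO3) = 2(14.01) + 4(1.008) + 3(16.00) = 80.052 g/mol.
n(HNO3) = 445.90 g / 63.018 g/mol = 7.0758 mol.
From the equation the HNO3:NH4NO3 mole ratio is 1:1, so n(NH4NO3) = 7.0758 × 1/1 = 7.0758 mol.
Mass of NH4NO3 = 7.0758 mol × 80.052 g/mol = 566.43 g.
Actual mass collected = 566.43 g × 0.894 = 506.39 g.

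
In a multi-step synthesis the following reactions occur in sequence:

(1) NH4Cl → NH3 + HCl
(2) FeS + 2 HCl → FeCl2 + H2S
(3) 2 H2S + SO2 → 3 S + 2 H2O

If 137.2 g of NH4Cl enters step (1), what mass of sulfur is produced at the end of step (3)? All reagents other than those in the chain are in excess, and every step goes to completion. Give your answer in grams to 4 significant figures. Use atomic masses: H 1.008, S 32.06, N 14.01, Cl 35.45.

61.67 g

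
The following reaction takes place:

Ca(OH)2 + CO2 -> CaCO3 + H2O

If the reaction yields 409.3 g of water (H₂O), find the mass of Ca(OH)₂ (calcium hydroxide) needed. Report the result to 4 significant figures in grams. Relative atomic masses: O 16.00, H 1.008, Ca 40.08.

M(H2O) = 2(1.008) + 16.00 = 18.016 g/mol.
M(Ca(OH)2) = 40.08 + 2(16.00) + 2(1.008) = 74.096 g/mol.
n(H2O) = 409.30 g / 18.016 g/mol = 22.719 mol.
From the equation the H2O:Ca(OH)2 mole ratio is 1:1, so n(Ca(OH)2) = 22.719 × 1/1 = 22.719 mol.
Mass of Ca(OH)2 = 22.719 mol × 74.096 g/mol = 1683.4 g.

1683 g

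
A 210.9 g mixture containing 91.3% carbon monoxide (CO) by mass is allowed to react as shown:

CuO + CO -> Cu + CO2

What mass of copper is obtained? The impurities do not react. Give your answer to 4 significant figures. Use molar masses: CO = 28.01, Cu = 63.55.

436.9 g

Mass of pure CO = 210.9 g × 0.913 = 192.55 g.
n(CO) = 192.55 g / 28.01 g/mol = 6.8744 mol.
From the equation the CO:Cu mole ratio is 1:1, so n(Cu) = 6.8744 × 1/1 = 6.8744 mol.
Mass of Cu = 6.8744 mol × 63.55 g/mol = 436.87 g.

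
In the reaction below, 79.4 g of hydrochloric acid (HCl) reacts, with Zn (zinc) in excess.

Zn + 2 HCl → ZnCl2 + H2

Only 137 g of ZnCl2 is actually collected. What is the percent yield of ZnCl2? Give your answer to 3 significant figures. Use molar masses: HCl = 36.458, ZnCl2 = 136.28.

92.3 %

n(HCl) = 79.40 g / 36.458 g/mol = 2.178 mol.
From the equation the HCl:ZnCl2 mole ratio is 2:1, so n(ZnCl2) = 2.178 × 1/2 = 1.089 mol.
Mass of ZnCl2 = 1.089 mol × 136.28 g/mol = 148.4 g.
This is the theoretical yield. Percent yield = 137 g / 148.4 g × 100% = 92.32%.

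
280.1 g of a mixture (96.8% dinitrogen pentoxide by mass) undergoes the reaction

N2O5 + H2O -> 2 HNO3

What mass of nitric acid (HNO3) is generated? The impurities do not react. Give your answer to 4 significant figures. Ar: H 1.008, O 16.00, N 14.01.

316.4 g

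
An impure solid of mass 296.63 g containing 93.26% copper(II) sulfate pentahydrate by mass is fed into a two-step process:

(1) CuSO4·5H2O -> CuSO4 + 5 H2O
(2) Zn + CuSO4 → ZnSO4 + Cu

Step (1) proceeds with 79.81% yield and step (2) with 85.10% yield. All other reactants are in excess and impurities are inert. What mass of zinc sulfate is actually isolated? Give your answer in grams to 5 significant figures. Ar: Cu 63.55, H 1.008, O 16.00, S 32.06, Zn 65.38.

Pure CuSO4·5H2O = 296.63 × 0.9326 = 276.637 g.
M(CuSO4·5H2O) = 63.55 + 32.06 + 9(16.00) + 10(1.008) = 249.69 g/mol.
M(ZnSO4) = 65.38 + 32.06 + 4(16.00) = 161.44 g/mol.
n(CuSO4·5H2O) = 276.637 / 249.69 = 1.10792 mol.
Step 1 (CuSO4·5H2O:CuSO4 = 1:1): theoretical n(CuSO4) = 1.10792 mol; at 79.81% yield, n(CuSO4) = 0.884233 mol.
Step 2 (CuSO4:ZnSO4 = 1:1): theoretical n(ZnSO4) = 0.884233 mol, so theoretical mass = 0.884233 × 161.44 = 142.751 g.
At 85.10% yield, actual mass of ZnSO4 = 142.751 × 0.8510 = 121.481 g.

121.48 g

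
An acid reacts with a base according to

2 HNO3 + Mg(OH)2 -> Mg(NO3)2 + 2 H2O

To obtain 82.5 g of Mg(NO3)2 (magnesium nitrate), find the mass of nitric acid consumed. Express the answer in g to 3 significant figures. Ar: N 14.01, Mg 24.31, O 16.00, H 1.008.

70.1 g

M(Mg(NO3)2) = 24.31 + 2(14.01) + 6(16.00) = 148.33 g/mol.
M(HNO3) = 1.008 + 14.01 + 3(16.00) = 63.018 g/mol.
n(Mg(NO3)2) = 82.50 g / 148.33 g/mol = 0.5562 mol.
From the equation the Mg(NO3)2:HNO3 mole ratio is 1:2, so n(HNO3) = 0.5562 × 2/1 = 1.112 mol.
Mass of HNO3 = 1.112 mol × 63.018 g/mol = 70.10 g.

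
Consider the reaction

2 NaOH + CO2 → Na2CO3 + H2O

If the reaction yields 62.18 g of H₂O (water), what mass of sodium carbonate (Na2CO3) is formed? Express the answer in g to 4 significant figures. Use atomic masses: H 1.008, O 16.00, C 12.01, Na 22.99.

M(H2O) = 2(1.008) + 16.00 = 18.016 g/mol.
M(Na2CO3) = 2(22.99) + 12.01 + 3(16.00) = 105.99 g/mol.
n(H2O) = 62.180 g / 18.016 g/mol = 3.4514 mol.
From the equation the H2O:Na2CO3 mole ratio is 1:1, so n(Na2CO3) = 3.4514 × 1/1 = 3.4514 mol.
Mass of Na2CO3 = 3.4514 mol × 105.99 g/mol = 365.81 g.

365.8 g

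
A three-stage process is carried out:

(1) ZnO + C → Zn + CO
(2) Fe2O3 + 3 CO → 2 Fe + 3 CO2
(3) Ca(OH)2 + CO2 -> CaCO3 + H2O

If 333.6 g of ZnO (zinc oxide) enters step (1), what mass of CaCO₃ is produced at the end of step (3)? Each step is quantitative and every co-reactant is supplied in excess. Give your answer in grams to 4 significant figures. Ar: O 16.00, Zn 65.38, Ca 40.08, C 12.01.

410.3 g

M(ZnO) = 65.38 + 16.00 = 81.38 g/mol.
M(CaCO3) = 40.08 + 12.01 + 3(16.00) = 100.09 g/mol.
n(ZnO) = 333.6 / 81.38 = 4.0993 mol.
Reaction (1): ZnO→CO ratio 1:1 ⇒ n(CO) = 4.0993 mol.
Reaction (2): CO→CO2 ratio 3:3 ⇒ n(CO2) = 4.0993 mol.
Reaction (3): CO2→CaCO3 ratio 1:1 ⇒ n(CaCO3) = 4.0993 mol.
Mass of CaCO3 = 4.0993 × 100.09 = 410.30 g.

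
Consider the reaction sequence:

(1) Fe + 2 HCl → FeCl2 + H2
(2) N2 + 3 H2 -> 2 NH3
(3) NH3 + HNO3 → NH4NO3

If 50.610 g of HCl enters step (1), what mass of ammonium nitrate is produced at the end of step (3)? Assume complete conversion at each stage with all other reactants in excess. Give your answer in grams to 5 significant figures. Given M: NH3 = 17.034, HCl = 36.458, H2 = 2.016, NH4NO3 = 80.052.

37.042 g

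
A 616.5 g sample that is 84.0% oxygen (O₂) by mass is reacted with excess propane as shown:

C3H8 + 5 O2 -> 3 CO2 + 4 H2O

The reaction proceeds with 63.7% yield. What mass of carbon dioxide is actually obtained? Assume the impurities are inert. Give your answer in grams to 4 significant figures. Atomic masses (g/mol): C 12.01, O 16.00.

272.2 g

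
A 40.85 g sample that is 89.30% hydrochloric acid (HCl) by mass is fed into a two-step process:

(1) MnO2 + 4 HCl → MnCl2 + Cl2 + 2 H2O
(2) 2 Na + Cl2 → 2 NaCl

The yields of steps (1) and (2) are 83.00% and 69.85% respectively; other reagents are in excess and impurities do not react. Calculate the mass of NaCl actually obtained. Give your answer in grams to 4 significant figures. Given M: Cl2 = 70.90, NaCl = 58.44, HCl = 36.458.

Pure HCl = 40.85 × 0.8930 = 36.479 g.
n(HCl) = 36.479 / 36.458 = 1.0006 mol.
Step 1 (HCl:Cl2 = 4:1): theoretical n(Cl2) = 0.25014 mol; at 83.00% yield, n(Cl2) = 0.20762 mol.
Step 2 (Cl2:NaCl = 1:2): theoretical n(NaCl) = 0.41524 mol, so theoretical mass = 0.41524 × 58.44 = 24.267 g.
At 69.85% yield, actual mass of NaCl = 24.267 × 0.6985 = 16.950 g.

16.95 g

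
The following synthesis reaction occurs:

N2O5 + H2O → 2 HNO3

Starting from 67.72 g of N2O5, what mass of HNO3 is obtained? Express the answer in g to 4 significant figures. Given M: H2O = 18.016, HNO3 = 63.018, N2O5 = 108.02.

n(N2O5) = 67.720 g / 108.02 g/mol = 0.62692 mol.
From the equation the N2O5:HNO3 mole ratio is 1:2, so n(HNO3) = 0.62692 × 2/1 = 1.2538 mol.
Mass of HNO3 = 1.2538 mol × 63.018 g/mol = 79.015 g.

79.01 g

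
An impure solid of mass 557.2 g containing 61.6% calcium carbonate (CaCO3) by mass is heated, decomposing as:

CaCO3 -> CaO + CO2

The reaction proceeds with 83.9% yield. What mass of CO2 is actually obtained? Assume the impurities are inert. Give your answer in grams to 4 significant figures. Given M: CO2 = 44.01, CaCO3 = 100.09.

Pure CaCO3 available = 557.2 g × 0.616 = 343.24 g.
n(CaCO3) = 343.24 g / 100.09 g/mol = 3.4293 mol.
From the equation the CaCO3:CO2 mole ratio is 1:1, so n(CO2) = 3.4293 × 1/1 = 3.4293 mol.
Mass of CO2 = 3.4293 mol × 44.01 g/mol = 150.92 g.
Actual mass collected = 150.92 g × 0.839 = 126.62 g.

126.6 g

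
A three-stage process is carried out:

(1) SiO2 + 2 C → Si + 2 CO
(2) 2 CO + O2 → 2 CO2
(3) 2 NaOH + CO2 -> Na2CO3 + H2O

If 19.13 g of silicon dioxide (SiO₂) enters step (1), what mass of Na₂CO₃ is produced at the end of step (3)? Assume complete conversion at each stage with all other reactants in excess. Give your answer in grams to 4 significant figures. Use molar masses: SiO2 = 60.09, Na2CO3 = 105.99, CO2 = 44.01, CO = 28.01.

n(SiO2) = 19.13 / 60.09 = 0.31836 mol.
Reaction (1): SiO2→CO ratio 1:2 ⇒ n(CO) = 0.63671 mol.
Reaction (2): CO→CO2 ratio 2:2 ⇒ n(CO2) = 0.63671 mol.
Reaction (3): CO2→Na2CO3 ratio 1:1 ⇒ n(Na2CO3) = 0.63671 mol.
Mass of Na2CO3 = 0.63671 × 105.99 = 67.485 g.

67.49 g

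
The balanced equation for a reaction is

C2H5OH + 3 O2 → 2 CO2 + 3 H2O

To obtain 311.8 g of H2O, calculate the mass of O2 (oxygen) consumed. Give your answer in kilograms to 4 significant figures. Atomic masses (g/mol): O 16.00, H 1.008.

0.5538 kg

M(H2O) = 2(1.008) + 16.00 = 18.016 g/mol.
M(O2) = 2(16.00) = 32.00 g/mol.
n(H2O) = 311.80 g / 18.016 g/mol = 17.307 mol.
From the equation the H2O:O2 mole ratio is 3:3, so n(O2) = 17.307 × 3/3 = 17.307 mol.
Mass of O2 = 17.307 mol × 32.00 g/mol = 553.82 g.
Converting to kg: 553.82 g = 0.5538 kg.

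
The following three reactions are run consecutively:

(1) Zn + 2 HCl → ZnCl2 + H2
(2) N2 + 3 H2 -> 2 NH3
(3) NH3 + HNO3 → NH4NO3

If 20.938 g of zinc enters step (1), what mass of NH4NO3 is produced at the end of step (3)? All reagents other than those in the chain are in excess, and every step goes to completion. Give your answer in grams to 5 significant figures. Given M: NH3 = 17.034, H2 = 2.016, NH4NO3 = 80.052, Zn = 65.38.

17.091 g

n(Zn) = 20.938 / 65.38 = 0.320251 mol.
Reaction (1): Zn→H2 ratio 1:1 ⇒ n(H2) = 0.320251 mol.
Reaction (2): H2→NH3 ratio 3:2 ⇒ n(NH3) = 0.213501 mol.
Reaction (3): NH3→NH4NO3 ratio 1:1 ⇒ n(NH4NO3) = 0.213501 mol.
Mass of NH4NO3 = 0.213501 × 80.052 = 17.0911 g.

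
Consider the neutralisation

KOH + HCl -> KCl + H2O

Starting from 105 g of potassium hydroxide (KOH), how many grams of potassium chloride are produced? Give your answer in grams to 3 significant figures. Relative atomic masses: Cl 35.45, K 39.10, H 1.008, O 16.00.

140 g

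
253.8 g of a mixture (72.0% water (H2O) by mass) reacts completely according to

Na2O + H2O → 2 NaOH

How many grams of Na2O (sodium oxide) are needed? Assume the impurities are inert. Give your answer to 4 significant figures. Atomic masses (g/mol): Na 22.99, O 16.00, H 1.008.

Mass of pure H2O = 253.8 g × 0.720 = 182.74 g.
M(H2O) = 2(1.008) + 16.00 = 18.016 g/mol.
M(Na2O) = 2(22.99) + 16.00 = 61.98 g/mol.
n(H2O) = 182.74 g / 18.016 g/mol = 10.143 mol.
From the equation the H2O:Na2O mole ratio is 1:1, so n(Na2O) = 10.143 × 1/1 = 10.143 mol.
Mass of Na2O = 10.143 mol × 61.98 g/mol = 628.66 g.

628.7 g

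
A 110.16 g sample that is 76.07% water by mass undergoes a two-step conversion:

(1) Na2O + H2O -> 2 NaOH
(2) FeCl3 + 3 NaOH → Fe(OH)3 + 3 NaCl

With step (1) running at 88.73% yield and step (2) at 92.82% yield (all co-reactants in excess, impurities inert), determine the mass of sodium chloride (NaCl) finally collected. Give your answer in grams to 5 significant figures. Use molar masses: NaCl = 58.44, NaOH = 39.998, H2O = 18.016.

447.75 g

Pure H2O = 110.16 × 0.7607 = 83.7987 g.
n(H2O) = 83.7987 / 18.016 = 4.65135 mol.
Step 1 (H2O:NaOH = 1:2): theoretical n(NaOH) = 9.30270 mol; at 88.73% yield, n(NaOH) = 8.25428 mol.
Step 2 (NaOH:NaCl = 3:3): theoretical n(NaCl) = 8.25428 mol, so theoretical mass = 8.25428 × 58.44 = 482.380 g.
At 92.82% yield, actual mass of NaCl = 482.380 × 0.9282 = 447.745 g.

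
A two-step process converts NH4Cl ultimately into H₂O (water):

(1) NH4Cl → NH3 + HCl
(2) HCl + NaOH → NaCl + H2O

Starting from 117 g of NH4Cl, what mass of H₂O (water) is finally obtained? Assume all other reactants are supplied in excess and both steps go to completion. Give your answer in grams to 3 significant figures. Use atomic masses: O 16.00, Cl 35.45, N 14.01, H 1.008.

39.4 g

M(NH4Cl) = 14.01 + 4(1.008) + 35.45 = 53.492 g/mol.
M(H2O) = 2(1.008) + 16.00 = 18.016 g/mol.
n(NH4Cl) = 117.0 / 53.492 = 2.187 mol.
Step 1 gives a 1:1 ratio of NH4Cl to HCl, so n(HCl) = 2.187 mol.
In step 2 the HCl:H2O ratio is 1:1, so n(H2O) = 2.187 mol.
Mass of H2O = 2.187 × 18.016 = 39.41 g.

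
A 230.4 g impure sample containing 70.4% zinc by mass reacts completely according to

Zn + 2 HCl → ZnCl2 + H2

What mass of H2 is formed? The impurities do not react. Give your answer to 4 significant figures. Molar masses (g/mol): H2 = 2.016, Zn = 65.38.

5.002 g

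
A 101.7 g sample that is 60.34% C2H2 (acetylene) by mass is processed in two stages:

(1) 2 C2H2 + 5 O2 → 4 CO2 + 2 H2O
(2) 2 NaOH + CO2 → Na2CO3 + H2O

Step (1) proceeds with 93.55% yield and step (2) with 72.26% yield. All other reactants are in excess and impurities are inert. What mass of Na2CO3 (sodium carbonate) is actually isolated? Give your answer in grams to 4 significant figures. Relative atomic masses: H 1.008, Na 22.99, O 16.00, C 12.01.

Pure C2H2 = 101.7 × 0.6034 = 61.366 g.
M(C2H2) = 2(12.01) + 2(1.008) = 26.036 g/mol.
M(Na2CO3) = 2(22.99) + 12.01 + 3(16.00) = 105.99 g/mol.
n(C2H2) = 61.366 / 26.036 = 2.3570 mol.
Step 1 (C2H2:CO2 = 2:4): theoretical n(CO2) = 4.7139 mol; at 93.55% yield, n(CO2) = 4.4099 mol.
Step 2 (CO2:Na2CO3 = 1:1): theoretical n(Na2CO3) = 4.4099 mol, so theoretical mass = 4.4099 × 105.99 = 467.40 g.
At 72.26% yield, actual mass of Na2CO3 = 467.40 × 0.7226 = 337.74 g.

337.7 g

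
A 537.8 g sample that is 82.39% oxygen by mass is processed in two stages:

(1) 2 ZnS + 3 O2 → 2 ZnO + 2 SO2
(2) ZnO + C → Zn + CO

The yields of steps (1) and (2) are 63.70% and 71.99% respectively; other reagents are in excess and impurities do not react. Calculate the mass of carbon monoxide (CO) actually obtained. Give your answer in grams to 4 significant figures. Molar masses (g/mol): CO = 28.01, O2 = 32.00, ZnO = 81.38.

118.6 g

Pure O2 = 537.8 × 0.8239 = 443.09 g.
n(O2) = 443.09 / 32.00 = 13.847 mol.
Step 1 (O2:ZnO = 3:2): theoretical n(ZnO) = 9.2311 mol; at 63.70% yield, n(ZnO) = 5.8802 mol.
Step 2 (ZnO:CO = 1:1): theoretical n(CO) = 5.8802 mol, so theoretical mass = 5.8802 × 28.01 = 164.70 g.
At 71.99% yield, actual mass of CO = 164.70 × 0.7199 = 118.57 g.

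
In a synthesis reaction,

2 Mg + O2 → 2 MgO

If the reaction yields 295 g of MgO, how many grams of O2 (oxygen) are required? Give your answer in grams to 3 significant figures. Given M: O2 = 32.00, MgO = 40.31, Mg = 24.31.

n(MgO) = 295.0 g / 40.31 g/mol = 7.318 mol.
From the equation the MgO:O2 mole ratio is 2:1, so n(O2) = 7.318 × 1/2 = 3.659 mol.
Mass of O2 = 3.659 mol × 32.00 g/mol = 117.1 g.

117 g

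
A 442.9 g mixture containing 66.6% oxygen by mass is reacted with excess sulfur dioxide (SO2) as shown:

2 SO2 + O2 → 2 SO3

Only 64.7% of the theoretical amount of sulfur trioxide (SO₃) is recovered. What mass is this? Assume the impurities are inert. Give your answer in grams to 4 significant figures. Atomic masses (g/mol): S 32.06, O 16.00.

954.9 g

Pure O2 available = 442.9 g × 0.666 = 294.97 g.
M(O2) = 2(16.00) = 32.00 g/mol.
M(SO3) = 32.06 + 3(16.00) = 80.06 g/mol.
n(O2) = 294.97 g / 32.00 g/mol = 9.2179 mol.
From the equation the O2:SO3 mole ratio is 1:2, so n(SO3) = 9.2179 × 2/1 = 18.436 mol.
Mass of SO3 = 18.436 mol × 80.06 g/mol = 1476.0 g.
Actual mass collected = 1476.0 g × 0.647 = 954.95 g.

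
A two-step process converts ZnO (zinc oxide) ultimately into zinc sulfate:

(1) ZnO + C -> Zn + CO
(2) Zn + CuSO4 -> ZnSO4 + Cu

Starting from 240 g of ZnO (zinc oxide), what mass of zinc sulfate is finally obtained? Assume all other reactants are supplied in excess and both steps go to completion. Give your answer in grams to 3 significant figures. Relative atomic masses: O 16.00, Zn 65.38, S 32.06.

476 g

M(ZnO) = 65.38 + 16.00 = 81.38 g/mol.
M(ZnSO4) = 65.38 + 32.06 + 4(16.00) = 161.44 g/mol.
n(ZnO) = 240.0 / 81.38 = 2.949 mol.
Step 1 gives a 1:1 ratio of ZnO to Zn, so n(Zn) = 2.949 mol.
In step 2 the Zn:ZnSO4 ratio is 1:1, so n(ZnSO4) = 2.949 mol.
Mass of ZnSO4 = 2.949 × 161.44 = 476.1 g.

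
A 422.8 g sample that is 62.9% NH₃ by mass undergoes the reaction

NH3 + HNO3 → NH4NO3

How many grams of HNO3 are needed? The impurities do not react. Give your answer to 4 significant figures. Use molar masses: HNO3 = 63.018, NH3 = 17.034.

983.9 g

Mass of pure NH3 = 422.8 g × 0.629 = 265.94 g.
n(NH3) = 265.94 g / 17.034 g/mol = 15.612 mol.
From the equation the NH3:HNO3 mole ratio is 1:1, so n(HNO3) = 15.612 × 1/1 = 15.612 mol.
Mass of HNO3 = 15.612 mol × 63.018 g/mol = 983.86 g.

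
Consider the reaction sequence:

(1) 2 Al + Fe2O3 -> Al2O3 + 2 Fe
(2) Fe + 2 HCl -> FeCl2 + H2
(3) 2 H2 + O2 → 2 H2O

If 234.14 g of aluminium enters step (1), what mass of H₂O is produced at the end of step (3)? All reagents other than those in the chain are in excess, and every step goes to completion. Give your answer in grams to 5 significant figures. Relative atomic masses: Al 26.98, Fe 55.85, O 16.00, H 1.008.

M(Al) = 26.98 g/mol.
M(H2O) = 2(1.008) + 16.00 = 18.016 g/mol.
n(Al) = 234.14 / 26.98 = 8.67828 mol.
Reaction (1): Al→Fe ratio 2:2 ⇒ n(Fe) = 8.67828 mol.
Reaction (2): Fe→H2 ratio 1:1 ⇒ n(H2) = 8.67828 mol.
Reaction (3): H2→H2O ratio 2:2 ⇒ n(H2O) = 8.67828 mol.
Mass of H2O = 8.67828 × 18.016 = 156.348 g.

156.35 g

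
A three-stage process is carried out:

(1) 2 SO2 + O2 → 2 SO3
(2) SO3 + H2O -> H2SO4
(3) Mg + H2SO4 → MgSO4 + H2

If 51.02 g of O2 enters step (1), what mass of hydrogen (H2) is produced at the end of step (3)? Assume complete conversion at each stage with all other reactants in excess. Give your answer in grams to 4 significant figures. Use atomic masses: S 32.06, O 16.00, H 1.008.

M(O2) = 2(16.00) = 32.00 g/mol.
M(H2) = 2(1.008) = 2.016 g/mol.
n(O2) = 51.02 / 32.00 = 1.5944 mol.
Reaction (1): O2→SO3 ratio 1:2 ⇒ n(SO3) = 3.1888 mol.
Reaction (2): SO3→H2SO4 ratio 1:1 ⇒ n(H2SO4) = 3.1888 mol.
Reaction (3): H2SO4→H2 ratio 1:1 ⇒ n(H2) = 3.1888 mol.
Mass of H2 = 3.1888 × 2.016 = 6.4285 g.

6.429 g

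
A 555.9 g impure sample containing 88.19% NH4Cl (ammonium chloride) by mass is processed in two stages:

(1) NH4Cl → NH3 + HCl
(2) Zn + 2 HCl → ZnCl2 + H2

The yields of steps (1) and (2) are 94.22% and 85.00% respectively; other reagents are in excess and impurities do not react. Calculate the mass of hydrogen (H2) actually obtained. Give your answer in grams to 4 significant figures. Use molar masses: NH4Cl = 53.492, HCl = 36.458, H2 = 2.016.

7.399 g

Pure NH4Cl = 555.9 × 0.8819 = 490.25 g.
n(NH4Cl) = 490.25 / 53.492 = 9.1649 mol.
Step 1 (NH4Cl:HCl = 1:1): theoretical n(HCl) = 9.1649 mol; at 94.22% yield, n(HCl) = 8.6352 mol.
Step 2 (HCl:H2 = 2:1): theoretical n(H2) = 4.3176 mol, so theoretical mass = 4.3176 × 2.016 = 8.7042 g.
At 85.00% yield, actual mass of H2 = 8.7042 × 0.8500 = 7.3986 g.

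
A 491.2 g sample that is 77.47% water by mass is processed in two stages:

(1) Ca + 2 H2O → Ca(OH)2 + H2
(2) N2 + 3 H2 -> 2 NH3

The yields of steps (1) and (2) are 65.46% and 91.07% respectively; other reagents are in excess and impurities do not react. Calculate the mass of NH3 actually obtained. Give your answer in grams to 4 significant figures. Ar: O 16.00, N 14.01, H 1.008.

71.50 g

Pure H2O = 491.2 × 0.7747 = 380.53 g.
M(H2O) = 2(1.008) + 16.00 = 18.016 g/mol.
M(NH3) = 14.01 + 3(1.008) = 17.034 g/mol.
n(H2O) = 380.53 / 18.016 = 21.122 mol.
Step 1 (H2O:H2 = 2:1): theoretical n(H2) = 10.561 mol; at 65.46% yield, n(H2) = 6.9132 mol.
Step 2 (H2:NH3 = 3:2): theoretical n(NH3) = 4.6088 mol, so theoretical mass = 4.6088 × 17.034 = 78.506 g.
At 91.07% yield, actual mass of NH3 = 78.506 × 0.9107 = 71.496 g.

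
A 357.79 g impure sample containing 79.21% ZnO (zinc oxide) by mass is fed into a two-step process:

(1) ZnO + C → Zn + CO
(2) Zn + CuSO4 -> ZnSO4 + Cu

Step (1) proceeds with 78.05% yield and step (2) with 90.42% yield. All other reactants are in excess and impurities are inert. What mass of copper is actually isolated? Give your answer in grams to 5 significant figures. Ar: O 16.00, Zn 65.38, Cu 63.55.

Pure ZnO = 357.79 × 0.7921 = 283.405 g.
M(ZnO) = 65.38 + 16.00 = 81.38 g/mol.
M(Cu) = 63.55 g/mol.
n(ZnO) = 283.405 / 81.38 = 3.48250 mol.
Step 1 (ZnO:Zn = 1:1): theoretical n(Zn) = 3.48250 mol; at 78.05% yield, n(Zn) = 2.71809 mol.
Step 2 (Zn:Cu = 1:1): theoretical n(Cu) = 2.71809 mol, so theoretical mass = 2.71809 × 63.55 = 172.734 g.
At 90.42% yield, actual mass of Cu = 172.734 × 0.9042 = 156.186 g.

156.19 g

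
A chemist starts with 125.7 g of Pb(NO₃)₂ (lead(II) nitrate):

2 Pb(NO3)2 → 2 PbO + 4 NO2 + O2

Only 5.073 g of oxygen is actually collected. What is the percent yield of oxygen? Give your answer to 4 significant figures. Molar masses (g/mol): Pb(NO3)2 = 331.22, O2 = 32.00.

83.55 %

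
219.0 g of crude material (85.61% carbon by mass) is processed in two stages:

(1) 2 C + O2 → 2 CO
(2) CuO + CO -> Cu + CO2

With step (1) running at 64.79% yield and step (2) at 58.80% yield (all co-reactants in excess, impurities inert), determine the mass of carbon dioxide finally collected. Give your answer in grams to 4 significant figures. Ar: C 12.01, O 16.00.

Pure C = 219.0 × 0.8561 = 187.49 g.
M(C) = 12.01 g/mol.
M(CO2) = 12.01 + 2(16.00) = 44.01 g/mol.
n(C) = 187.49 / 12.01 = 15.611 mol.
Step 1 (C:CO = 2:2): theoretical n(CO) = 15.611 mol; at 64.79% yield, n(CO) = 10.114 mol.
Step 2 (CO:CO2 = 1:1): theoretical n(CO2) = 10.114 mol, so theoretical mass = 10.114 × 44.01 = 445.13 g.
At 58.80% yield, actual mass of CO2 = 445.13 × 0.5880 = 261.74 g.

261.7 g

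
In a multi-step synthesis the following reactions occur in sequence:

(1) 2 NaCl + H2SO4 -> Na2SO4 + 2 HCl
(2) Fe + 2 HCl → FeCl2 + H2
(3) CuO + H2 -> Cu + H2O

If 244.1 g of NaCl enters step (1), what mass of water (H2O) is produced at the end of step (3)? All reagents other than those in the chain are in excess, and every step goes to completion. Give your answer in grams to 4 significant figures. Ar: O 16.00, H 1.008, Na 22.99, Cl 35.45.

37.63 g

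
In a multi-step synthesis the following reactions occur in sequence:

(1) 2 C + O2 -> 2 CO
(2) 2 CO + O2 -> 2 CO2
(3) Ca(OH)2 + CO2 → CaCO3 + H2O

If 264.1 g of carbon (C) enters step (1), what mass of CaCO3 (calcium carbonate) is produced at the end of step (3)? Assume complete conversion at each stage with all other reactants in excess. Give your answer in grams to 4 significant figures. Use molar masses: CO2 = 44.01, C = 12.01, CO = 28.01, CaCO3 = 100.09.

2201 g

n(C) = 264.1 / 12.01 = 21.990 mol.
Reaction (1): C→CO ratio 2:2 ⇒ n(CO) = 21.990 mol.
Reaction (2): CO→CO2 ratio 2:2 ⇒ n(CO2) = 21.990 mol.
Reaction (3): CO2→CaCO3 ratio 1:1 ⇒ n(CaCO3) = 21.990 mol.
Mass of CaCO3 = 21.990 × 100.09 = 2201.0 g.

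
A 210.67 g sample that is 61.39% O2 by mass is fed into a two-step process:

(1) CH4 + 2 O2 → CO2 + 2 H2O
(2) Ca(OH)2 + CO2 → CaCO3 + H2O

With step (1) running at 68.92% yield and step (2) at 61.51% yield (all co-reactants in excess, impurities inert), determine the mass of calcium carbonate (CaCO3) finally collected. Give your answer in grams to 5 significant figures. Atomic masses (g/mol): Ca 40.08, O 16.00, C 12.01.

Pure O2 = 210.67 × 0.6139 = 129.330 g.
M(O2) = 2(16.00) = 32.00 g/mol.
M(CaCO3) = 40.08 + 12.01 + 3(16.00) = 100.09 g/mol.
n(O2) = 129.330 / 32.00 = 4.04157 mol.
Step 1 (O2:CO2 = 2:1): theoretical n(CO2) = 2.02079 mol; at 68.92% yield, n(CO2) = 1.39273 mol.
Step 2 (CO2:CaCO3 = 1:1): theoretical n(CaCO3) = 1.39273 mol, so theoretical mass = 1.39273 × 100.09 = 139.398 g.
At 61.51% yield, actual mass of CaCO3 = 139.398 × 0.6151 = 85.7437 g.

85.744 g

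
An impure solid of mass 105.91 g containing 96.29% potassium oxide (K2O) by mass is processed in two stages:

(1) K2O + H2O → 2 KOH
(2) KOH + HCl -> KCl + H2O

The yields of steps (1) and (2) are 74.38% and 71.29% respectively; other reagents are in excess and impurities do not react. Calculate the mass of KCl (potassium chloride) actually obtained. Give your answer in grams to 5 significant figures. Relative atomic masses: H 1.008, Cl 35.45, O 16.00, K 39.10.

Pure K2O = 105.91 × 0.9629 = 101.981 g.
M(K2O) = 2(39.10) + 16.00 = 94.20 g/mol.
M(KCl) = 39.10 + 35.45 = 74.55 g/mol.
n(K2O) = 101.981 / 94.20 = 1.08260 mol.
Step 1 (K2O:KOH = 1:2): theoretical n(KOH) = 2.16520 mol; at 74.38% yield, n(KOH) = 1.61047 mol.
Step 2 (KOH:KCl = 1:1): theoretical n(KCl) = 1.61047 mol, so theoretical mass = 1.61047 × 74.55 = 120.061 g.
At 71.29% yield, actual mass of KCl = 120.061 × 0.7129 = 85.5913 g.

85.591 g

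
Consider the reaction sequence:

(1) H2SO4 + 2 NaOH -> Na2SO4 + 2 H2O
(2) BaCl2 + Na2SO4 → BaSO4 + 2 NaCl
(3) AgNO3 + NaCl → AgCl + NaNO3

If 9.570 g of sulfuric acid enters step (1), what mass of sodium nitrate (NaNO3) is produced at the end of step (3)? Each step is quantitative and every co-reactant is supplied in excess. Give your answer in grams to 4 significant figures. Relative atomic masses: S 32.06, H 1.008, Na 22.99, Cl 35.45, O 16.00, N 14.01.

M(H2SO4) = 2(1.008) + 32.06 + 4(16.00) = 98.076 g/mol.
M(NaNO3) = 22.99 + 14.01 + 3(16.00) = 85.00 g/mol.
n(H2SO4) = 9.570 / 98.076 = 0.097577 mol.
Reaction (1): H2SO4→Na2SO4 ratio 1:1 ⇒ n(Na2SO4) = 0.097577 mol.
Reaction (2): Na2SO4→NaCl ratio 1:2 ⇒ n(NaCl) = 0.19515 mol.
Reaction (3): NaCl→NaNO3 ratio 1:1 ⇒ n(NaNO3) = 0.19515 mol.
Mass of NaNO3 = 0.19515 × 85.00 = 16.588 g.

16.59 g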